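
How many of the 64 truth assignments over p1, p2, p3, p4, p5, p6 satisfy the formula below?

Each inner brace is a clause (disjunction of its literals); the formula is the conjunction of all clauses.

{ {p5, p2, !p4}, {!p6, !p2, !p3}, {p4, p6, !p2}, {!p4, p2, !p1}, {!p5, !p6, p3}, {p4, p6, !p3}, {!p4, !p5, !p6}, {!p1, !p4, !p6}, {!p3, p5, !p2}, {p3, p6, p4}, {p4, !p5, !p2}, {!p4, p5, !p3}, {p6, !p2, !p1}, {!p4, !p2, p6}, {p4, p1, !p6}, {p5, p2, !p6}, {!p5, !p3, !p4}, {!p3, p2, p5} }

There are 2^6 = 64 truth assignments over (p1, p2, p3, p4, p5, p6).
Split on p5. With p5 = true, the clauses containing p5 are satisfied and !p5 drops from the rest; 2 of the 2^5 = 32 assignments to the other variables satisfy what remains.
With p5 = false, by the same count on the reduced clause set, 2 assignments work.
Total: 2 + 2 = 4.

4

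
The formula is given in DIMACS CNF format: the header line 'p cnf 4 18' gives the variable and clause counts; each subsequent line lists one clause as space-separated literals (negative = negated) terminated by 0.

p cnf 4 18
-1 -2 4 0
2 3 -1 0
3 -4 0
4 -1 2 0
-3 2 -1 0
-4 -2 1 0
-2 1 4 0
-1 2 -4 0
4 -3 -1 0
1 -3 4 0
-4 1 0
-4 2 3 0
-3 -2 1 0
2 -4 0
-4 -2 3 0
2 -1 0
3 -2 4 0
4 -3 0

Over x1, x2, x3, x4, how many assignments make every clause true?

There are 2^4 = 16 truth assignments over (x1, x2, x3, x4).
Check each against the 18 clauses (columns in the order x1, x2, x3, x4):
  F F F F  ✓ satisfies all
  F F F T  ✗ fails (x3 ∨ ¬x4)
  F F T F  ✗ fails (x1 ∨ ¬x3 ∨ x4)
  F F T T  ✗ fails (¬x4 ∨ x1)
  F T F F  ✗ fails (¬x2 ∨ x1 ∨ x4)
  F T F T  ✗ fails (x3 ∨ ¬x4)
  F T T F  ✗ fails (¬x2 ∨ x1 ∨ x4)
  F T T T  ✗ fails (¬x4 ∨ ¬x2 ∨ x1)
  T F F F  ✗ fails (x2 ∨ x3 ∨ ¬x1)
  T F F T  ✗ fails (x2 ∨ x3 ∨ ¬x1)
  T F T F  ✗ fails (x4 ∨ ¬x1 ∨ x2)
  T F T T  ✗ fails (¬x3 ∨ x2 ∨ ¬x1)
  T T F F  ✗ fails (¬x1 ∨ ¬x2 ∨ x4)
  T T F T  ✗ fails (x3 ∨ ¬x4)
  T T T F  ✗ fails (¬x1 ∨ ¬x2 ∨ x4)
  T T T T  ✓ satisfies all
2 of the 16 rows are models.

2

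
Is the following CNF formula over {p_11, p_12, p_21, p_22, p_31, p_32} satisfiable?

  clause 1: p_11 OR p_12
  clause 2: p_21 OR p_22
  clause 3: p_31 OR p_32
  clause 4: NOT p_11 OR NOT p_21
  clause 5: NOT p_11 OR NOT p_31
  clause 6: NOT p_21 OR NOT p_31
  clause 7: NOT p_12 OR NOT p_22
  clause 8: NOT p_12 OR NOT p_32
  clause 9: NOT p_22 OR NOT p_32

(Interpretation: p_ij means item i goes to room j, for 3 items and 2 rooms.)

Branch on p_11: set p_11 = true.
Unit clause (NOT p_21) forces p_21 = false.
Unit clause (p_22) forces p_22 = true.
Unit clause (NOT p_31) forces p_31 = false.
Unit clause (p_32) forces p_32 = true.
Now (NOT p_32) is unsatisfied and unit — conflict.
Undo p_11 and try p_11 = false.
Unit clause (p_12) forces p_12 = true.
Unit clause (NOT p_22) forces p_22 = false.
Unit clause (p_21) forces p_21 = true.
Unit clause (NOT p_31) forces p_31 = false.
Unit clause (p_32) forces p_32 = true.
Now (NOT p_32) is unsatisfied and unit — conflict.
Neither p_11 = true nor p_11 = false works.
No assignment satisfies every clause.

Unsatisfiable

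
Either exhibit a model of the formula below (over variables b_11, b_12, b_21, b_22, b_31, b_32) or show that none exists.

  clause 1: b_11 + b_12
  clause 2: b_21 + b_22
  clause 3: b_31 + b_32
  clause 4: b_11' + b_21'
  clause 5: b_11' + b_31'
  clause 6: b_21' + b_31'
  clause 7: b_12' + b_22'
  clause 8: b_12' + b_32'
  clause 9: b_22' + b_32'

UNSATISFIABLE

Suppose b_11 = 1.
Unit clause (b_21') forces b_21 = 0.
Unit clause (b_22) forces b_22 = 1.
Unit clause (b_31') forces b_31 = 0.
Unit clause (b_32) forces b_32 = 1.
Now (b_32') is unsatisfied and unit — conflict.
Backtrack on b_11: now try b_11 = 0.
Unit clause (b_12) forces b_12 = 1.
Unit clause (b_22') forces b_22 = 0.
Unit clause (b_21) forces b_21 = 1.
Unit clause (b_31') forces b_31 = 0.
Unit clause (b_32) forces b_32 = 1.
Now (b_32') is unsatisfied and unit — conflict.
Neither b_11 = 1 nor b_11 = 0 works.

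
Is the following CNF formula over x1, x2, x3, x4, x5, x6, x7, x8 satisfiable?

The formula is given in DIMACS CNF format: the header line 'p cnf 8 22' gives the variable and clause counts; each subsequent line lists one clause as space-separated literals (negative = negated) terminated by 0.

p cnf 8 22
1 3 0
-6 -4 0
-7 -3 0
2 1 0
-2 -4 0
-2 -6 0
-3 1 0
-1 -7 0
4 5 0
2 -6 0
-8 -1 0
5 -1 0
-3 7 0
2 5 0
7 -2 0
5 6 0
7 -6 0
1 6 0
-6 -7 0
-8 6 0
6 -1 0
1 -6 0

No

Case x1 = True:
The clause (¬x7) is unit, so x7 = False.
The clause (¬x8) is unit, so x8 = False.
The clause (x5) is unit, so x5 = True.
The clause (¬x3) is unit, so x3 = False.
The clause (¬x2) is unit, so x2 = False.
The clause (¬x6) is unit, so x6 = False.
Now (x6) is unsatisfied and unit — conflict.
So x1 must be the other value — set x1 = False.
The clause (x3) is unit, so x3 = True.
Now (¬x3) is unsatisfied and unit — conflict.
Either choice for x1 ends in contradiction.
No assignment satisfies every clause.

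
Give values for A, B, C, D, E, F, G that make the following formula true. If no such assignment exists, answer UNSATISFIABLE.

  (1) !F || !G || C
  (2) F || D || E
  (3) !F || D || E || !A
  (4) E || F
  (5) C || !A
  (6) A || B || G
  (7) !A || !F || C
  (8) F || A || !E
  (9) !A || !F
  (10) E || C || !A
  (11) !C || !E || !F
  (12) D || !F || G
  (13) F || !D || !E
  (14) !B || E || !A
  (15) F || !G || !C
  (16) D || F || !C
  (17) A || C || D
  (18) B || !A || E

A ↦ false; B ↦ false; C ↦ true; D ↦ false; E ↦ false; F ↦ true; G ↦ true

Try E = false.
Unit clause (F) forces F = true.
Unit clause (!A) forces A = false.
Try G = true.
Unit clause (C) forces C = true.
No clause remains; B, D are free.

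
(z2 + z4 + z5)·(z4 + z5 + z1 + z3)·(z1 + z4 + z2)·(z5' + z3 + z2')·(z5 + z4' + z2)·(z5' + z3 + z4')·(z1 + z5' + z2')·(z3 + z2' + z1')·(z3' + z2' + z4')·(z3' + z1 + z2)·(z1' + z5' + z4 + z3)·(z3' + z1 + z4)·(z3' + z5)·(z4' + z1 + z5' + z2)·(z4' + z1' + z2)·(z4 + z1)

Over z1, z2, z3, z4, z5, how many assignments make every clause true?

There are 2^5 = 32 truth assignments over (z1, z2, z3, z4, z5).
Split on z4. With z4 = 1, the clauses containing z4 are satisfied and z4' drops from the rest; 1 of the 2^4 = 16 assignments to the other variables satisfy what remains.
With z4 = 0, by the same count on the reduced clause set, 2 assignments work.
(One model: z1=F, z2=T, z3=F, z4=T, z5=F.)
Total: 1 + 2 = 3.

3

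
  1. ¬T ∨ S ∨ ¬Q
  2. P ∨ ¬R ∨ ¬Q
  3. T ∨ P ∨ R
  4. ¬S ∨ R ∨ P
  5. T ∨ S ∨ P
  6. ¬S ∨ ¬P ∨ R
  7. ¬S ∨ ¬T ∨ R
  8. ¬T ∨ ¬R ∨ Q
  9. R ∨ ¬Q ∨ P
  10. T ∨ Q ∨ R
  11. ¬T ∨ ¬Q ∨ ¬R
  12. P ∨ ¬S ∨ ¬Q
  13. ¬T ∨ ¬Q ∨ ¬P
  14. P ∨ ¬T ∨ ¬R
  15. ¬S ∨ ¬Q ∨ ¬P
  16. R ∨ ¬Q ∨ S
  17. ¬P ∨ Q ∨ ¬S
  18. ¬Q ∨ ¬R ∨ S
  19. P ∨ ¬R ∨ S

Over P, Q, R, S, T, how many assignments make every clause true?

4

There are 2^5 = 32 truth assignments over (P, Q, R, S, T).
Split on R. With R = True, the clauses containing R are satisfied and ¬R drops from the rest; 2 of the 2^4 = 16 assignments to the other variables satisfy what remains.
With R = False, by the same count on the reduced clause set, 2 assignments work.
(One model: P=F, Q=F, R=F, S=F, T=T.)
Total: 2 + 2 = 4.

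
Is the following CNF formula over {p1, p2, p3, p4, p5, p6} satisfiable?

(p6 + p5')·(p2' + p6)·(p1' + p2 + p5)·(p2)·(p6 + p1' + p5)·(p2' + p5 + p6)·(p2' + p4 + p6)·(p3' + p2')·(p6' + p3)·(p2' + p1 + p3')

The clause (p2) is unit, so p2 = 1.
The clause (p6) is unit, so p6 = 1.
The clause (p3') is unit, so p3 = 0.
That conflicts with the unit clause (p3).
No assignment satisfies every clause.

Unsatisfiable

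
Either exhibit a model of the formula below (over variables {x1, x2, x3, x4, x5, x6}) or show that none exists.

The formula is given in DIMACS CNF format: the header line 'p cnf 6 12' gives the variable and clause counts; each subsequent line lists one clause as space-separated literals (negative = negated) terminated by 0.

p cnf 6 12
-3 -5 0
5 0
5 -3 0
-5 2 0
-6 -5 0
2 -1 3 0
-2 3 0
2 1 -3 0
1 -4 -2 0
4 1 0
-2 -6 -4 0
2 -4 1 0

UNSATISFIABLE

From the singleton clause (x5), x5 = True.
From the singleton clause (¬x3), x3 = False.
From the singleton clause (x2), x2 = True.
But (¬x2) is also a unit clause — contradiction.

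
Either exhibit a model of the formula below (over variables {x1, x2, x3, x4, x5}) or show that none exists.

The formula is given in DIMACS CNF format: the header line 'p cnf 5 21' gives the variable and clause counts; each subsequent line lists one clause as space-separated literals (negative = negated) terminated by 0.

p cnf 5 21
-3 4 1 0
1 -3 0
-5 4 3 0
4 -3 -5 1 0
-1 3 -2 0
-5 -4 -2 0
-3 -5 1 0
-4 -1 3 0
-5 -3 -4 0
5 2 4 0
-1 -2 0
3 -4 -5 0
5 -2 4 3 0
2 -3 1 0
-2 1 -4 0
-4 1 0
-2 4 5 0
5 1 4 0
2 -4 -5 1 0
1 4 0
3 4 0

x1: True,  x2: False,  x3: True,  x4: True,  x5: False

Try x1 = True.
The clause (¬x2) is unit, so x2 = False.
Try x4 = True.
The clause (x3) is unit, so x3 = True.
The clause (¬x5) is unit, so x5 = False.
All clauses are satisfied.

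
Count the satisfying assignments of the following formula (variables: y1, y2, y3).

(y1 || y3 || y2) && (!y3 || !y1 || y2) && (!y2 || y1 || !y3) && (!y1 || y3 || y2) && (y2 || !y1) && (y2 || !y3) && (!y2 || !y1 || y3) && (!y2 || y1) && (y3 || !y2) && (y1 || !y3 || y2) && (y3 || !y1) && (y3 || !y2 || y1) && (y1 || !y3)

1

There are 2^3 = 8 truth assignments over (y1, y2, y3).
Split on y3. With y3 = true, the clauses containing y3 are satisfied and !y3 drops from the rest; 1 of the 2^2 = 4 assignments to the other variables satisfy what remains.
With y3 = false, by the same count on the reduced clause set, 0 assignments work.
Total: 1 + 0 = 1.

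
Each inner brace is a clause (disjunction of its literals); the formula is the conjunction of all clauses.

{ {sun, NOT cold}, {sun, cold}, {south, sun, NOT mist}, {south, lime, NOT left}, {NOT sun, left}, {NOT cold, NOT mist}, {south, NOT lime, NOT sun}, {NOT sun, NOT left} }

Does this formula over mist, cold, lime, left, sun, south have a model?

No

Branch on sun: set sun = true.
Unit clause (left) forces left = true.
Now (NOT left) is unsatisfied and unit — conflict.
Undo sun and try sun = false.
Unit clause (NOT cold) forces cold = false.
Now (cold) is unsatisfied and unit — conflict.
Either choice for sun ends in contradiction.
No assignment satisfies every clause.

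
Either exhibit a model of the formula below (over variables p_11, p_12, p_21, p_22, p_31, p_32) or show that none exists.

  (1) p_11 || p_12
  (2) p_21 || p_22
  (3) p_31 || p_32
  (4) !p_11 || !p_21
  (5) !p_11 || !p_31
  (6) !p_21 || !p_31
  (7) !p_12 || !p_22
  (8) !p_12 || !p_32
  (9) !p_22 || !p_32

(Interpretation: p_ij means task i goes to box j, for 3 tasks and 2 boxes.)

Suppose p_11 = true.
From the singleton clause (!p_21), p_21 = false.
From the singleton clause (p_22), p_22 = true.
From the singleton clause (!p_31), p_31 = false.
From the singleton clause (p_32), p_32 = true.
That conflicts with the unit clause (!p_32).
Backtrack on p_11: now try p_11 = false.
From the singleton clause (p_12), p_12 = true.
From the singleton clause (!p_22), p_22 = false.
From the singleton clause (p_21), p_21 = true.
From the singleton clause (!p_31), p_31 = false.
From the singleton clause (p_32), p_32 = true.
That conflicts with the unit clause (!p_32).
Both values of p_11 lead to a conflict.

UNSATISFIABLE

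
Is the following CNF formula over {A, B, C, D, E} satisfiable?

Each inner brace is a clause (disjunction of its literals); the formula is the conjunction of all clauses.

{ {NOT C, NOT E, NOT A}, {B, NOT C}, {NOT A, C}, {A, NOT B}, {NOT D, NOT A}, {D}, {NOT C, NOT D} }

Yes, satisfiable

From the singleton clause (D), D = true.
From the singleton clause (NOT A), A = false.
From the singleton clause (NOT B), B = false.
From the singleton clause (NOT C), C = false.
No clause remains; E is free.
A satisfying assignment: A: false; B: false; C: false; D: true; E: false.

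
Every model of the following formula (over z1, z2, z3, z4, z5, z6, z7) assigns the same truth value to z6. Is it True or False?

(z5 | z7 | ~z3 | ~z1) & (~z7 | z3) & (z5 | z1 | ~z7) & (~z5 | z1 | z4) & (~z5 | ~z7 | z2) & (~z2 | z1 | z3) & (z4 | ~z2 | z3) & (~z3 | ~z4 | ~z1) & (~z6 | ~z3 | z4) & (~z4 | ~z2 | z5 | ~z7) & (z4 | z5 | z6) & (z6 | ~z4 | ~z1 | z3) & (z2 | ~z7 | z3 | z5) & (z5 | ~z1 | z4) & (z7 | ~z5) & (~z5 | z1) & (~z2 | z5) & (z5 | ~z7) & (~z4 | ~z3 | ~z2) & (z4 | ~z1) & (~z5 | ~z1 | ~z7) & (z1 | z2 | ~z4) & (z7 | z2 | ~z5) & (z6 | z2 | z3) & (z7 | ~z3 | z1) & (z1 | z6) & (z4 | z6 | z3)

Suppose z6 = 0.
(z1) alone gives z1 = 1.
(z4) alone gives z4 = 1.
(~z3) alone gives z3 = 0.
But (z3) is also a unit clause — contradiction.
So every satisfying assignment has z6 = True.

True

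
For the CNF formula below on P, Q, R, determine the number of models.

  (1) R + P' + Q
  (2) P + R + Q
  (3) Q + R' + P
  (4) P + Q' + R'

4

There are 2^3 = 8 truth assignments over (P, Q, R).
Split on R. With R = 1, the clauses containing R are satisfied and R' drops from the rest; 2 of the 2^2 = 4 assignments to the other variables satisfy what remains.
With R = 0, by the same count on the reduced clause set, 2 assignments work.
Total: 2 + 2 = 4.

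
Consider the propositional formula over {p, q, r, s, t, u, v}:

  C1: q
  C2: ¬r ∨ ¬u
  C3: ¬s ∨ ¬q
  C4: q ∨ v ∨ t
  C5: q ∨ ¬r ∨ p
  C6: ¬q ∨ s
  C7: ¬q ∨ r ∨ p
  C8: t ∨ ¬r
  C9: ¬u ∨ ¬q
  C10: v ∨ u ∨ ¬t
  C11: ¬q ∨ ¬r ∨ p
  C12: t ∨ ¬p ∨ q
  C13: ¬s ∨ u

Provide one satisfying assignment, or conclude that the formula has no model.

From the singleton clause (q), q = True.
From the singleton clause (¬s), s = False.
Now (s) is unsatisfied and unit — conflict.

UNSATISFIABLE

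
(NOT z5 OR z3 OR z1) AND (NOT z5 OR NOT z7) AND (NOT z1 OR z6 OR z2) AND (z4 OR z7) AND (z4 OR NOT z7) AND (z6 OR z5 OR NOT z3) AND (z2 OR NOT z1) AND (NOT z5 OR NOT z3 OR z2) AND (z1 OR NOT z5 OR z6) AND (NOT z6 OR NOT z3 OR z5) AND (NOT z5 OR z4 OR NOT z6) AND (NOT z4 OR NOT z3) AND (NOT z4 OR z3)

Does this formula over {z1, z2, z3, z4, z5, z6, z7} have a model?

Unsatisfiable

Suppose z5 = false.
Suppose z4 = true.
Unit clause (NOT z3) forces z3 = false.
Now (z3) is unsatisfied and unit — conflict.
That branch fails; take z4 = false instead.
Unit clause (z7) forces z7 = true.
Now (NOT z7) is unsatisfied and unit — conflict.
Neither z4 = true nor z4 = false works.
That branch fails; take z5 = true instead.
Unit clause (NOT z7) forces z7 = false.
Unit clause (z4) forces z4 = true.
Unit clause (NOT z3) forces z3 = false.
Now (z3) is unsatisfied and unit — conflict.
Neither z5 = true nor z5 = false works.
No assignment satisfies every clause.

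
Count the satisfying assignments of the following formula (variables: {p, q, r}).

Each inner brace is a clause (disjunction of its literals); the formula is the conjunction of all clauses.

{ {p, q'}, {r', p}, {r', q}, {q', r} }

3

There are 2^3 = 8 truth assignments over (p, q, r).
Split on p. With p = 1, the clauses containing p are satisfied and p' drops from the rest; 2 of the 2^2 = 4 assignments to the other variables satisfy what remains.
With p = 0, by the same count on the reduced clause set, 1 assignment works.
(One model: p=F, q=F, r=F.)
Total: 2 + 1 = 3.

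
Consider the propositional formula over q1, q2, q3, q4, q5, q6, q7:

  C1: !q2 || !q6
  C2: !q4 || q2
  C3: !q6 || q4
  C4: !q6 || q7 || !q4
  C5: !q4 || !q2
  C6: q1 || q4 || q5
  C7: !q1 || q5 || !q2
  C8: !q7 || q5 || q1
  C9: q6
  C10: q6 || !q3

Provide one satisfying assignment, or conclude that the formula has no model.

UNSATISFIABLE

Unit clause (q6) forces q6 = true.
Unit clause (!q2) forces q2 = false.
Unit clause (!q4) forces q4 = false.
That conflicts with the unit clause (q4).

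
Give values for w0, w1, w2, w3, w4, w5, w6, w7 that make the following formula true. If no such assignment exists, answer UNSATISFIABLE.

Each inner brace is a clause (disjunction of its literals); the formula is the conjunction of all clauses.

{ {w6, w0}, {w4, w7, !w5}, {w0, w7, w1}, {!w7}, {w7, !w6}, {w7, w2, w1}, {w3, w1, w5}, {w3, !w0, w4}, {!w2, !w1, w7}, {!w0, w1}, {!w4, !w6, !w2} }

Unit clause (!w7) forces w7 = false.
Unit clause (!w6) forces w6 = false.
Unit clause (w0) forces w0 = true.
Unit clause (w1) forces w1 = true.
Unit clause (!w2) forces w2 = false.
Suppose w4 = true.
All clauses hold; w3, w5 can take either value.

w0 ↦ true,  w1 ↦ true,  w2 ↦ false,  w3 ↦ true,  w4 ↦ true,  w5 ↦ false,  w6 ↦ false,  w7 ↦ false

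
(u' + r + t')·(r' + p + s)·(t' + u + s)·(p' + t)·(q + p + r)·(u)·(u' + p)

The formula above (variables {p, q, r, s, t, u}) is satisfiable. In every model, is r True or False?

True

Suppose r = 0.
From the singleton clause (u), u = 1.
From the singleton clause (t'), t = 0.
From the singleton clause (p'), p = 0.
Now (p) is unsatisfied and unit — conflict.
So every satisfying assignment has r = True.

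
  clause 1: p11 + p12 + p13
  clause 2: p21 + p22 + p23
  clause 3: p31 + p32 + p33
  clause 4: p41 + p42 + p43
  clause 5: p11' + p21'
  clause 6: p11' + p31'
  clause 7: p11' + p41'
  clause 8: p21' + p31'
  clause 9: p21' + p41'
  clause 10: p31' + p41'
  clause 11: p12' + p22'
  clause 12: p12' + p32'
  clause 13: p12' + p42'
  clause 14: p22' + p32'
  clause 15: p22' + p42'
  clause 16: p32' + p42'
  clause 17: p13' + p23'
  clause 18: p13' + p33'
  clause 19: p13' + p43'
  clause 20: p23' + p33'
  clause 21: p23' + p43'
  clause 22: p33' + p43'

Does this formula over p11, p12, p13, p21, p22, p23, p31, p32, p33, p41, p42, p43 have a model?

Try p11 = 0.
Try p12 = 1.
The clause (p22') is unit, so p22 = 0.
The clause (p32') is unit, so p32 = 0.
The clause (p42') is unit, so p42 = 0.
Try p21 = 1.
The clause (p31') is unit, so p31 = 0.
The clause (p33) is unit, so p33 = 1.
The clause (p41') is unit, so p41 = 0.
The clause (p43) is unit, so p43 = 1.
But (p43') is also a unit clause — contradiction.
Backtrack on p21: now try p21 = 0.
The clause (p23) is unit, so p23 = 1.
The clause (p13') is unit, so p13 = 0.
The clause (p33') is unit, so p33 = 0.
The clause (p31) is unit, so p31 = 1.
The clause (p41') is unit, so p41 = 0.
The clause (p43) is unit, so p43 = 1.
But (p43') is also a unit clause — contradiction.
Neither p21 = 1 nor p21 = 0 works.
Backtrack on p12: now try p12 = 0.
The clause (p13) is unit, so p13 = 1.
The clause (p23') is unit, so p23 = 0.
The clause (p33') is unit, so p33 = 0.
The clause (p43') is unit, so p43 = 0.
Try p21 = 1.
The clause (p31') is unit, so p31 = 0.
The clause (p32) is unit, so p32 = 1.
The clause (p41') is unit, so p41 = 0.
The clause (p42) is unit, so p42 = 1.
But (p42') is also a unit clause — contradiction.
Backtrack on p21: now try p21 = 0.
The clause (p22) is unit, so p22 = 1.
The clause (p32') is unit, so p32 = 0.
The clause (p31) is unit, so p31 = 1.
The clause (p41') is unit, so p41 = 0.
The clause (p42) is unit, so p42 = 1.
But (p42') is also a unit clause — contradiction.
Neither p21 = 1 nor p21 = 0 works.
Neither p12 = 1 nor p12 = 0 works.
Backtrack on p11: now try p11 = 1.
The clause (p21') is unit, so p21 = 0.
The clause (p31') is unit, so p31 = 0.
The clause (p41') is unit, so p41 = 0.
Try p22 = 1.
The clause (p12') is unit, so p12 = 0.
The clause (p32') is unit, so p32 = 0.
The clause (p33) is unit, so p33 = 1.
The clause (p42') is unit, so p42 = 0.
The clause (p43) is unit, so p43 = 1.
But (p43') is also a unit clause — contradiction.
Backtrack on p22: now try p22 = 0.
The clause (p23) is unit, so p23 = 1.
The clause (p13') is unit, so p13 = 0.
The clause (p33') is unit, so p33 = 0.
The clause (p32) is unit, so p32 = 1.
The clause (p12') is unit, so p12 = 0.
The clause (p42') is unit, so p42 = 0.
The clause (p43) is unit, so p43 = 1.
But (p43') is also a unit clause — contradiction.
Neither p22 = 1 nor p22 = 0 works.
Neither p11 = 1 nor p11 = 0 works.
No assignment satisfies every clause.

Unsatisfiable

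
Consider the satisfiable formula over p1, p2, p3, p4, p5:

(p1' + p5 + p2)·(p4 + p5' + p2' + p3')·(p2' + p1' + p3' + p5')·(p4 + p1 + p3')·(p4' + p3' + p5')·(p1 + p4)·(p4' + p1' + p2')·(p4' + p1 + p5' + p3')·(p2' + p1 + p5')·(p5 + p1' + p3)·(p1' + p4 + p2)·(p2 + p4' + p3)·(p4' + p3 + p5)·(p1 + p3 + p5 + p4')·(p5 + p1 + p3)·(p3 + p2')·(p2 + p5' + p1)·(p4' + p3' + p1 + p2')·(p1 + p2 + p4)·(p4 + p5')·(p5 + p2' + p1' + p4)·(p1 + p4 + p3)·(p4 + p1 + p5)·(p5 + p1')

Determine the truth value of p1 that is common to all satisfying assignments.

Suppose p1 = 1.
From the singleton clause (p5), p5 = 1.
From the singleton clause (p4), p4 = 1.
From the singleton clause (p3'), p3 = 0.
From the singleton clause (p2'), p2 = 0.
That conflicts with the unit clause (p2).
So every satisfying assignment has p1 = False.

False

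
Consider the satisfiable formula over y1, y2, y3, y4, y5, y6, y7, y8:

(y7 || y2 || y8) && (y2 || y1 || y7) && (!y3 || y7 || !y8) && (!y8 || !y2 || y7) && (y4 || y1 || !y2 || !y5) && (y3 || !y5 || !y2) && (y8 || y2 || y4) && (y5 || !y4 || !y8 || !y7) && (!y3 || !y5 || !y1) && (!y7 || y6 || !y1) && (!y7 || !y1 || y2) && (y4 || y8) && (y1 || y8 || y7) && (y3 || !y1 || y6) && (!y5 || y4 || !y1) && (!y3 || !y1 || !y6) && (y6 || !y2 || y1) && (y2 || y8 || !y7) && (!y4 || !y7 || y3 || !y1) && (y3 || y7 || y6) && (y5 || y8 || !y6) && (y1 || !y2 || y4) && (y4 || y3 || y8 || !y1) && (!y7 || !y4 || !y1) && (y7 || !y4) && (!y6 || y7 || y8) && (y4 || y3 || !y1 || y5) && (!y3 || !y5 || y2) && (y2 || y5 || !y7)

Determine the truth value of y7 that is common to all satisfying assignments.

Suppose y7 = false.
Unit clause (!y4) forces y4 = false.
Unit clause (y8) forces y8 = true.
Unit clause (!y3) forces y3 = false.
Unit clause (!y2) forces y2 = false.
Unit clause (y1) forces y1 = true.
Unit clause (y6) forces y6 = true.
Unit clause (!y5) forces y5 = false.
Now (y5) is unsatisfied and unit — conflict.
So every satisfying assignment has y7 = True.

True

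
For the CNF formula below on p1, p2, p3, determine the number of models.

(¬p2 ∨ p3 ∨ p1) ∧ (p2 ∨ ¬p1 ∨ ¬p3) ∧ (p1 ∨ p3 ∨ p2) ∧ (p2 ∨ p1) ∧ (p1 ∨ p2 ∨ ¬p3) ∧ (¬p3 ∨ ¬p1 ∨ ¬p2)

3

There are 2^3 = 8 truth assignments over (p1, p2, p3).
Check each against the 6 clauses (columns in the order p1, p2, p3):
  F F F  ✗ fails (p1 ∨ p3 ∨ p2)
  F F T  ✗ fails (p2 ∨ p1)
  F T F  ✗ fails (¬p2 ∨ p3 ∨ p1)
  F T T  ✓ satisfies all
  T F F  ✓ satisfies all
  T F T  ✗ fails (p2 ∨ ¬p1 ∨ ¬p3)
  T T F  ✓ satisfies all
  T T T  ✗ fails (¬p3 ∨ ¬p1 ∨ ¬p2)
3 of the 8 rows are models.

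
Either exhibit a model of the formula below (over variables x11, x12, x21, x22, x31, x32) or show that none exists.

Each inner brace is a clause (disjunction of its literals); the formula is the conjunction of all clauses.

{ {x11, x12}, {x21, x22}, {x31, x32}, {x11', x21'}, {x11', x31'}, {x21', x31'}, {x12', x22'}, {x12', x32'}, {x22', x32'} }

UNSATISFIABLE

Branch on x11: set x11 = 1.
(x21') alone gives x21 = 0.
(x22) alone gives x22 = 1.
(x31') alone gives x31 = 0.
(x32) alone gives x32 = 1.
Now (x32') is unsatisfied and unit — conflict.
That branch fails; take x11 = 0 instead.
(x12) alone gives x12 = 1.
(x22') alone gives x22 = 0.
(x21) alone gives x21 = 1.
(x31') alone gives x31 = 0.
(x32) alone gives x32 = 1.
Now (x32') is unsatisfied and unit — conflict.
Either choice for x11 ends in contradiction.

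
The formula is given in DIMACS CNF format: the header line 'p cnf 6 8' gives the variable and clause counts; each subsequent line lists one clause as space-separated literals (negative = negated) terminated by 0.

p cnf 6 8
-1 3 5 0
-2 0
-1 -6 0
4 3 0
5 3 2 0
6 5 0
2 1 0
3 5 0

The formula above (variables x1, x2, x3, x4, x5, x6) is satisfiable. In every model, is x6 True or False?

Suppose x6 = True.
(¬x2) alone gives x2 = False.
(¬x1) alone gives x1 = False.
Now (x1) is unsatisfied and unit — conflict.
So every satisfying assignment has x6 = False.

False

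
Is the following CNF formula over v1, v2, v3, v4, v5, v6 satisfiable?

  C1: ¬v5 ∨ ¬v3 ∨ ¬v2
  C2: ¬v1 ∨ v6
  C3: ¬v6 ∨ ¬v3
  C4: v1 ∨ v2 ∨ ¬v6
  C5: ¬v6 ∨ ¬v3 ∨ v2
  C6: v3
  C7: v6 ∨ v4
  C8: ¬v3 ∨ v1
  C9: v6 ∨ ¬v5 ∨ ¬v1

From the singleton clause (v3), v3 = True.
From the singleton clause (¬v6), v6 = False.
From the singleton clause (¬v1), v1 = False.
Now (v1) is unsatisfied and unit — conflict.
No assignment satisfies every clause.

No, unsatisfiable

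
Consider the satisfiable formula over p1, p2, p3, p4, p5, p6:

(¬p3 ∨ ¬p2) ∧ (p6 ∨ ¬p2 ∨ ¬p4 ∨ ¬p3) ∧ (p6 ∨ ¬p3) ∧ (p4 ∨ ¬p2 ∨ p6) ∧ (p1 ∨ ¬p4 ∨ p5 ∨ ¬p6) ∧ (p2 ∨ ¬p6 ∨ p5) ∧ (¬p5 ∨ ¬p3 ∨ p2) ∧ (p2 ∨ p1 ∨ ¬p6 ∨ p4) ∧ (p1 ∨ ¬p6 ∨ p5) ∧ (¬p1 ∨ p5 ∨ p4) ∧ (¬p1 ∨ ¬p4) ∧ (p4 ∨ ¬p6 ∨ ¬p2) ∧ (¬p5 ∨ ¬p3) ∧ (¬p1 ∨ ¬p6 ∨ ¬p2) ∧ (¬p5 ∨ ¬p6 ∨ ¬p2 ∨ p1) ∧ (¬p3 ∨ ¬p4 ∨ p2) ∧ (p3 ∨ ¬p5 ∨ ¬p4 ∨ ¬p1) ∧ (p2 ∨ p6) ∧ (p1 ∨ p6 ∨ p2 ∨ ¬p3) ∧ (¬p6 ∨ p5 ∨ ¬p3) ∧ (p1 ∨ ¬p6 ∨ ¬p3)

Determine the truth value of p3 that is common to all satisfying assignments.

False

Suppose p3 = True.
(¬p2) alone gives p2 = False.
(p6) alone gives p6 = True.
(p5) alone gives p5 = True.
That conflicts with the unit clause (¬p5).
So every satisfying assignment has p3 = False.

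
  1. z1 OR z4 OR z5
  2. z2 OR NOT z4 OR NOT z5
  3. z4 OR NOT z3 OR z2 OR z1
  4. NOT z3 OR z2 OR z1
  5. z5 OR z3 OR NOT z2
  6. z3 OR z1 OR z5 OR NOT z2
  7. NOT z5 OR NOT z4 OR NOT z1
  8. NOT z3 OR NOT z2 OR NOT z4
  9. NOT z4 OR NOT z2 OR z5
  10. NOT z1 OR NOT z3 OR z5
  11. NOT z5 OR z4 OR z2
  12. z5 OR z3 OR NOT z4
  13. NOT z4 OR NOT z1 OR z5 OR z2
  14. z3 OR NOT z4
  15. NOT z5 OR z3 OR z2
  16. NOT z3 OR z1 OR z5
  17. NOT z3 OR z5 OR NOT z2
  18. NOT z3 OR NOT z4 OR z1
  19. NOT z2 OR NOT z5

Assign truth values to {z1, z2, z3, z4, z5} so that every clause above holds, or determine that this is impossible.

z1: true; z2: false; z3: false; z4: false; z5: false

Try z3 = false.
Unit clause (NOT z4) forces z4 = false.
Try z1 = true.
Try z5 = false.
Unit clause (NOT z2) forces z2 = false.
This assignment satisfies each clause.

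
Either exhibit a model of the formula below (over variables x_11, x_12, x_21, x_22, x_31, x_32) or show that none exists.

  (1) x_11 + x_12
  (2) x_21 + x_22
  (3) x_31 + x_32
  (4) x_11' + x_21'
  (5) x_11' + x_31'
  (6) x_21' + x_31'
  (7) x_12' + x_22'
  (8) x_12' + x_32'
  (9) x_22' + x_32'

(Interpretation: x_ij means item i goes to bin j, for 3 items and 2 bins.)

UNSATISFIABLE

Suppose x_11 = 1.
From the singleton clause (x_21'), x_21 = 0.
From the singleton clause (x_22), x_22 = 1.
From the singleton clause (x_31'), x_31 = 0.
From the singleton clause (x_32), x_32 = 1.
That conflicts with the unit clause (x_32').
So x_11 must be the other value — set x_11 = 0.
From the singleton clause (x_12), x_12 = 1.
From the singleton clause (x_22'), x_22 = 0.
From the singleton clause (x_21), x_21 = 1.
From the singleton clause (x_31'), x_31 = 0.
From the singleton clause (x_32), x_32 = 1.
That conflicts with the unit clause (x_32').
Neither x_11 = 1 nor x_11 = 0 works.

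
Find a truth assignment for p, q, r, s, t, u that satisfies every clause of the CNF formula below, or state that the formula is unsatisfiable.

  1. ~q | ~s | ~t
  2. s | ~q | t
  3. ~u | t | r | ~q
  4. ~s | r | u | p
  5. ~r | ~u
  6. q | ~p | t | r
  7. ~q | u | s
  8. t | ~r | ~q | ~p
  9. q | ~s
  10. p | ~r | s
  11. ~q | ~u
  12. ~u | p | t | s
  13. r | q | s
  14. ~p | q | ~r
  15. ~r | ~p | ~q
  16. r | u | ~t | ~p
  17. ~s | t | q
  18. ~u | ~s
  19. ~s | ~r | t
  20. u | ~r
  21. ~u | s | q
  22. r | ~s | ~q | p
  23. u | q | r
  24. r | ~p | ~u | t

p ↦ 1, q ↦ 1, r ↦ 0, s ↦ 1, t ↦ 0, u ↦ 0

Branch on r: set r = 0.
Branch on q: set q = 1.
From the singleton clause (~u), u = 0.
From the singleton clause (s), s = 1.
From the singleton clause (~t), t = 0.
From the singleton clause (p), p = 1.
This assignment satisfies each clause.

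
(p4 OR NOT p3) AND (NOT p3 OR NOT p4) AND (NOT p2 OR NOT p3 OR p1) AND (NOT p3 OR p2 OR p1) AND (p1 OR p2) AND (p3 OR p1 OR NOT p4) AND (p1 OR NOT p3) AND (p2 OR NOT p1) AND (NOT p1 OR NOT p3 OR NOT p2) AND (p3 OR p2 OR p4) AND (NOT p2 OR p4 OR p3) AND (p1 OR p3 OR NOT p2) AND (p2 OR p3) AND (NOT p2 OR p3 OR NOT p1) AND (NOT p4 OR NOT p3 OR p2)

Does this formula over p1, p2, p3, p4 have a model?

Suppose p4 = true.
(NOT p3) alone gives p3 = false.
(p1) alone gives p1 = true.
(p2) alone gives p2 = true.
But (NOT p2) is also a unit clause — contradiction.
That branch fails; take p4 = false instead.
(NOT p3) alone gives p3 = false.
(p2) alone gives p2 = true.
But (NOT p2) is also a unit clause — contradiction.
Either choice for p4 ends in contradiction.
No assignment satisfies every clause.

No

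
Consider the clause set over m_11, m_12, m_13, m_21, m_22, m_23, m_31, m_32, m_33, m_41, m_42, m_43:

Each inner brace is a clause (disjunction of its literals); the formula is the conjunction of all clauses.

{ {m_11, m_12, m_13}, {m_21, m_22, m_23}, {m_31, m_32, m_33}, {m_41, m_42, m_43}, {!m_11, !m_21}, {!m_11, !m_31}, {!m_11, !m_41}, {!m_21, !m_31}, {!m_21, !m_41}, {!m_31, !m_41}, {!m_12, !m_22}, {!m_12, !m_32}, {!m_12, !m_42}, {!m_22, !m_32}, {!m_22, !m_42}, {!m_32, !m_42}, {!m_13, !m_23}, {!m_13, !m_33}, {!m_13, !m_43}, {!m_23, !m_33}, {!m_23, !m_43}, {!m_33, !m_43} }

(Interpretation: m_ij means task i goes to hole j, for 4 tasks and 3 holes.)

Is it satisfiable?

Unsatisfiable

Try m_11 = false.
Try m_12 = true.
The clause (!m_22) is unit, so m_22 = false.
The clause (!m_32) is unit, so m_32 = false.
The clause (!m_42) is unit, so m_42 = false.
Try m_21 = true.
The clause (!m_31) is unit, so m_31 = false.
The clause (m_33) is unit, so m_33 = true.
The clause (!m_41) is unit, so m_41 = false.
The clause (m_43) is unit, so m_43 = true.
That conflicts with the unit clause (!m_43).
Undo m_21 and try m_21 = false.
The clause (m_23) is unit, so m_23 = true.
The clause (!m_13) is unit, so m_13 = false.
The clause (!m_33) is unit, so m_33 = false.
The clause (m_31) is unit, so m_31 = true.
The clause (!m_41) is unit, so m_41 = false.
The clause (m_43) is unit, so m_43 = true.
That conflicts with the unit clause (!m_43).
Neither m_21 = true nor m_21 = false works.
Undo m_12 and try m_12 = false.
The clause (m_13) is unit, so m_13 = true.
The clause (!m_23) is unit, so m_23 = false.
The clause (!m_33) is unit, so m_33 = false.
The clause (!m_43) is unit, so m_43 = false.
Try m_21 = true.
The clause (!m_31) is unit, so m_31 = false.
The clause (m_32) is unit, so m_32 = true.
The clause (!m_41) is unit, so m_41 = false.
The clause (m_42) is unit, so m_42 = true.
That conflicts with the unit clause (!m_42).
Undo m_21 and try m_21 = false.
The clause (m_22) is unit, so m_22 = true.
The clause (!m_32) is unit, so m_32 = false.
The clause (m_31) is unit, so m_31 = true.
The clause (!m_41) is unit, so m_41 = false.
The clause (m_42) is unit, so m_42 = true.
That conflicts with the unit clause (!m_42).
Neither m_21 = true nor m_21 = false works.
Neither m_12 = true nor m_12 = false works.
Undo m_11 and try m_11 = true.
The clause (!m_21) is unit, so m_21 = false.
The clause (!m_31) is unit, so m_31 = false.
The clause (!m_41) is unit, so m_41 = false.
Try m_22 = true.
The clause (!m_12) is unit, so m_12 = false.
The clause (!m_32) is unit, so m_32 = false.
The clause (m_33) is unit, so m_33 = true.
The clause (!m_42) is unit, so m_42 = false.
The clause (m_43) is unit, so m_43 = true.
That conflicts with the unit clause (!m_43).
Undo m_22 and try m_22 = false.
The clause (m_23) is unit, so m_23 = true.
The clause (!m_13) is unit, so m_13 = false.
The clause (!m_33) is unit, so m_33 = false.
The clause (m_32) is unit, so m_32 = true.
The clause (!m_12) is unit, so m_12 = false.
The clause (!m_42) is unit, so m_42 = false.
The clause (m_43) is unit, so m_43 = true.
That conflicts with the unit clause (!m_43).
Neither m_22 = true nor m_22 = false works.
Neither m_11 = true nor m_11 = false works.
No assignment satisfies every clause.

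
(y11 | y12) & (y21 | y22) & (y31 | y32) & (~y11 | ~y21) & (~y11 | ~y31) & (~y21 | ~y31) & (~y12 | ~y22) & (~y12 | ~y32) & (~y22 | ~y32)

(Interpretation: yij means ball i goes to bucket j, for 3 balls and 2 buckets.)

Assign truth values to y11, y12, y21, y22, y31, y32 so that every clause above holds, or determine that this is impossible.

UNSATISFIABLE

Branch on y11: set y11 = 1.
Unit clause (~y21) forces y21 = 0.
Unit clause (y22) forces y22 = 1.
Unit clause (~y31) forces y31 = 0.
Unit clause (y32) forces y32 = 1.
That conflicts with the unit clause (~y32).
Backtrack on y11: now try y11 = 0.
Unit clause (y12) forces y12 = 1.
Unit clause (~y22) forces y22 = 0.
Unit clause (y21) forces y21 = 1.
Unit clause (~y31) forces y31 = 0.
Unit clause (y32) forces y32 = 1.
That conflicts with the unit clause (~y32).
Both values of y11 lead to a conflict.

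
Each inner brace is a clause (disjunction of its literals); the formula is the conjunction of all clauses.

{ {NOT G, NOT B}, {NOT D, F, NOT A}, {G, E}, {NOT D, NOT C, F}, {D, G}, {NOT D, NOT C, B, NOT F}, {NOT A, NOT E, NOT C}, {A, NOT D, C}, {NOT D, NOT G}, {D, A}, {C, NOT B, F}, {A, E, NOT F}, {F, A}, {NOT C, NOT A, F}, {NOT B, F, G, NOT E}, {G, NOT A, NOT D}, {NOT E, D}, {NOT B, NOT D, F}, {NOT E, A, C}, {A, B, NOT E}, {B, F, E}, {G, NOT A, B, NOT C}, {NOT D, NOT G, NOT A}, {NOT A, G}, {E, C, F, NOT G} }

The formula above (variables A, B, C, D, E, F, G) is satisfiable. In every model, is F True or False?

True

Suppose F = false.
From the singleton clause (A), A = true.
From the singleton clause (NOT D), D = false.
From the singleton clause (G), G = true.
From the singleton clause (NOT B), B = false.
From the singleton clause (NOT C), C = false.
From the singleton clause (NOT E), E = false.
Now (E) is unsatisfied and unit — conflict.
So every satisfying assignment has F = True.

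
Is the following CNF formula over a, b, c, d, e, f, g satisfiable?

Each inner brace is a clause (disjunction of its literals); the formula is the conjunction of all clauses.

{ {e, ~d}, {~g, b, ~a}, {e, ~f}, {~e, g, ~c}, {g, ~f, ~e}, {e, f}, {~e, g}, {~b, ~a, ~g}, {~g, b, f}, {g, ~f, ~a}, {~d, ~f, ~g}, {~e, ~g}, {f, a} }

Suppose e = 1.
The clause (g) is unit, so g = 1.
Now (~g) is unsatisfied and unit — conflict.
That branch fails; take e = 0 instead.
The clause (~d) is unit, so d = 0.
The clause (~f) is unit, so f = 0.
Now (f) is unsatisfied and unit — conflict.
Both values of e lead to a conflict.
No assignment satisfies every clause.

Unsatisfiable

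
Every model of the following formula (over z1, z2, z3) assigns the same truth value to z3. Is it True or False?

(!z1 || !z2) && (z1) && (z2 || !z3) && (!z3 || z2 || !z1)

Suppose z3 = true.
From the singleton clause (z1), z1 = true.
From the singleton clause (!z2), z2 = false.
That conflicts with the unit clause (z2).
So every satisfying assignment has z3 = False.

False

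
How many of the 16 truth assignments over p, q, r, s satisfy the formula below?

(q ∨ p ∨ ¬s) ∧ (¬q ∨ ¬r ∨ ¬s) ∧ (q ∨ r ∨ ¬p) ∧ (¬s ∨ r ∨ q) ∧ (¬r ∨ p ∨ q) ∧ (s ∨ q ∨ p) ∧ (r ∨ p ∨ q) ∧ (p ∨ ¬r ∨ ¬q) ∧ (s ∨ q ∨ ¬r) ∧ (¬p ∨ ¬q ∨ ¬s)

There are 2^4 = 16 truth assignments over (p, q, r, s).
Check each against the 10 clauses (columns in the order p, q, r, s):
  F F F F  ✗ fails (s ∨ q ∨ p)
  F F F T  ✗ fails (q ∨ p ∨ ¬s)
  F F T F  ✗ fails (¬r ∨ p ∨ q)
  F F T T  ✗ fails (q ∨ p ∨ ¬s)
  F T F F  ✓ satisfies all
  F T F T  ✓ satisfies all
  F T T F  ✗ fails (p ∨ ¬r ∨ ¬q)
  F T T T  ✗ fails (¬q ∨ ¬r ∨ ¬s)
  T F F F  ✗ fails (q ∨ r ∨ ¬p)
  T F F T  ✗ fails (q ∨ r ∨ ¬p)
  T F T F  ✗ fails (s ∨ q ∨ ¬r)
  T F T T  ✓ satisfies all
  T T F F  ✓ satisfies all
  T T F T  ✗ fails (¬p ∨ ¬q ∨ ¬s)
  T T T F  ✓ satisfies all
  T T T T  ✗ fails (¬q ∨ ¬r ∨ ¬s)
5 of the 16 rows are models.

5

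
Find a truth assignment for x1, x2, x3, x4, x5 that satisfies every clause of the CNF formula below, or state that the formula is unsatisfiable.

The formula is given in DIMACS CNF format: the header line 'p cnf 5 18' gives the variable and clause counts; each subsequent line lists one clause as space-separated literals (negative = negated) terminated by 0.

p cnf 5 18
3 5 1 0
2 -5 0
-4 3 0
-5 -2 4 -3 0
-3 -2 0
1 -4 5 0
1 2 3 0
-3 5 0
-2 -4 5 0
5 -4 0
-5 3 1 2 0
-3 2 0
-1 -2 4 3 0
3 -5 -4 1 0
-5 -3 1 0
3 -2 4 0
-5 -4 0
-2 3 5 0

x1 ↦ True,  x2 ↦ False,  x3 ↦ False,  x4 ↦ False,  x5 ↦ False

Case x2 = False:
Unit clause (¬x5) forces x5 = False.
Unit clause (¬x3) forces x3 = False.
Unit clause (x1) forces x1 = True.
Unit clause (¬x4) forces x4 = False.
This assignment satisfies each clause.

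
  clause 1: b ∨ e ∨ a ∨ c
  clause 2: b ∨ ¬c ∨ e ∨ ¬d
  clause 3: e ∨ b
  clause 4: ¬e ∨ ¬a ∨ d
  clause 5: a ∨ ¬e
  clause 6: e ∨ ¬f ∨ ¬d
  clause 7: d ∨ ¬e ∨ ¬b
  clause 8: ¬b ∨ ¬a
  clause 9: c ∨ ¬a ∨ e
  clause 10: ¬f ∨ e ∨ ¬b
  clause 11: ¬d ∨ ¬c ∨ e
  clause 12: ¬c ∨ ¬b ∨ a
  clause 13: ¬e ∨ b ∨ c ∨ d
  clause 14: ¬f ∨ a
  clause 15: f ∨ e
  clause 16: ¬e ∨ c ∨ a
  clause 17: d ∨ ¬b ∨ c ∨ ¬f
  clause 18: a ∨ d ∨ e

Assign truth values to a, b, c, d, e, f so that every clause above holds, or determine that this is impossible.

Case e = True:
From the singleton clause (a), a = True.
From the singleton clause (d), d = True.
From the singleton clause (¬b), b = False.
Every clause is now satisfied; c, f are unconstrained.

a ↦ True; b ↦ False; c ↦ False; d ↦ True; e ↦ True; f ↦ True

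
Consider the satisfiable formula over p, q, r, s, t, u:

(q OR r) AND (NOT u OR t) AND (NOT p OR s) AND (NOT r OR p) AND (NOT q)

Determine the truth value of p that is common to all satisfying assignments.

True

Suppose p = false.
The clause (NOT r) is unit, so r = false.
The clause (q) is unit, so q = true.
Now (NOT q) is unsatisfied and unit — conflict.
So every satisfying assignment has p = True.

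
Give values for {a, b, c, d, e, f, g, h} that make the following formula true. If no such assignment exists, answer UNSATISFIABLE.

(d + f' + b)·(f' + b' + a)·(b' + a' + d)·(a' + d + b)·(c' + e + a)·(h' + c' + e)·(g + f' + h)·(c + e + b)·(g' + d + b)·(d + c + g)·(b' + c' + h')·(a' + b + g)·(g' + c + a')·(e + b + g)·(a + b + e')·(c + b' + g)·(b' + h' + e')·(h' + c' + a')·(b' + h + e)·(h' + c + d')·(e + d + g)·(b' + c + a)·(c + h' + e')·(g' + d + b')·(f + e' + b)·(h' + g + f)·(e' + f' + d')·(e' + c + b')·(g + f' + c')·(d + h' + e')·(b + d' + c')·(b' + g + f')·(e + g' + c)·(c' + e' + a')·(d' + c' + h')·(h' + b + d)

Branch on d: set d = 1.
Branch on h: set h = 0.
Branch on g: set g = 0.
From the singleton clause (f'), f = 0.
Branch on a: set a = 0.
Branch on c: set c = 1.
From the singleton clause (e), e = 1.
From the singleton clause (b), b = 1.
All clauses are satisfied.

a: 0; b: 1; c: 1; d: 1; e: 1; f: 0; g: 0; h: 0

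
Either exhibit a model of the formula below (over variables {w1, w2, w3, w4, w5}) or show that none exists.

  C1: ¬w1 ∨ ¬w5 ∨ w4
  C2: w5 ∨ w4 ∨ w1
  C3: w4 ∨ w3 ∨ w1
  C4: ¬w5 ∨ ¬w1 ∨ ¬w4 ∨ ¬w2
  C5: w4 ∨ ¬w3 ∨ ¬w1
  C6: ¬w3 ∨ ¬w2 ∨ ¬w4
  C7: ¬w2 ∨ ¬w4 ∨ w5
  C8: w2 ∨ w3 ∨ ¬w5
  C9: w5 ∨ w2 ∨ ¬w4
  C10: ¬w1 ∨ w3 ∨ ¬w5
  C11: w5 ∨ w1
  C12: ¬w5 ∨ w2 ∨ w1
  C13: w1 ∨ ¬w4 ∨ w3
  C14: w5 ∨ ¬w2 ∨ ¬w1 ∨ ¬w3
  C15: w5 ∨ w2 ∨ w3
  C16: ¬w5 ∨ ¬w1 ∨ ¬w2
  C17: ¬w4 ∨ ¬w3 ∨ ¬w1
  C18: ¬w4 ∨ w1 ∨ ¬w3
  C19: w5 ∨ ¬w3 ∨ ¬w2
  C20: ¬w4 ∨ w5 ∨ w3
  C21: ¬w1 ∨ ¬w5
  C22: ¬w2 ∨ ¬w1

w1 ↦ False,  w2 ↦ True,  w3 ↦ True,  w4 ↦ False,  w5 ↦ True

Try w5 = True.
From the singleton clause (¬w1), w1 = False.
From the singleton clause (w2), w2 = True.
Try w4 = False.
From the singleton clause (w3), w3 = True.
All clauses are satisfied.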